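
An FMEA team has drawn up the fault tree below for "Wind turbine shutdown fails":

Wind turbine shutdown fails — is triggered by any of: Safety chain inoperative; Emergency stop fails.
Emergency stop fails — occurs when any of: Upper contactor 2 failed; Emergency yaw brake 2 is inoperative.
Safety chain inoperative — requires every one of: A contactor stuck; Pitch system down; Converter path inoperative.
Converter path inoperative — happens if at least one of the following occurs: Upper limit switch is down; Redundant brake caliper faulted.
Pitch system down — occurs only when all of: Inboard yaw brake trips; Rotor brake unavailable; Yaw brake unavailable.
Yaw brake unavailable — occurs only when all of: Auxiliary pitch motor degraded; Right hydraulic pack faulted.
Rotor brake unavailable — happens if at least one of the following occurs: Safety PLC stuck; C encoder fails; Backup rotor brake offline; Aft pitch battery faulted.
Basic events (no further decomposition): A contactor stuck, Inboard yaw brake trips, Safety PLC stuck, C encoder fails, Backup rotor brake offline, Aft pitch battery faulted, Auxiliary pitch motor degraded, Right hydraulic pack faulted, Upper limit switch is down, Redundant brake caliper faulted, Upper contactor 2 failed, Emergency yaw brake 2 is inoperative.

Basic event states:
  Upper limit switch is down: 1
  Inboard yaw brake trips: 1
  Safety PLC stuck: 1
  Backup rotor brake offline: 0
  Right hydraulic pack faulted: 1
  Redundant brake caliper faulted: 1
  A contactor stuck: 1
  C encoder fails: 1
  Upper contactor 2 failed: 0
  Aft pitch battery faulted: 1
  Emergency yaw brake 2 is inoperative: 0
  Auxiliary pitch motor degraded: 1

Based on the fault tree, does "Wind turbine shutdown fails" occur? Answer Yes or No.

Rotor brake unavailable [OR]: Safety PLC stuck=occurs, C encoder fails=occurs, Backup rotor brake offline=not, Aft pitch battery faulted=occurs → at least one input occurs → occurs.
Yaw brake unavailable [AND]: Auxiliary pitch motor degraded=occurs, Right hydraulic pack faulted=occurs → all inputs occur → occurs.
Pitch system down [AND]: Inboard yaw brake trips=occurs, Rotor brake unavailable=occurs, Yaw brake unavailable=occurs → all inputs occur → occurs.
Converter path inoperative [OR]: Upper limit switch is down=occurs, Redundant brake caliper faulted=occurs → at least one input occurs → occurs.
Safety chain inoperative [AND]: A contactor stuck=occurs, Pitch system down=occurs, Converter path inoperative=occurs → all inputs occur → occurs.
Emergency stop fails [OR]: Upper contactor 2 failed=not, Emergency yaw brake 2 is inoperative=not → no input occurs → does not occur.
Wind turbine shutdown fails [OR]: Safety chain inoperative=occurs, Emergency stop fails=not → at least one input occurs → occurs.

Yes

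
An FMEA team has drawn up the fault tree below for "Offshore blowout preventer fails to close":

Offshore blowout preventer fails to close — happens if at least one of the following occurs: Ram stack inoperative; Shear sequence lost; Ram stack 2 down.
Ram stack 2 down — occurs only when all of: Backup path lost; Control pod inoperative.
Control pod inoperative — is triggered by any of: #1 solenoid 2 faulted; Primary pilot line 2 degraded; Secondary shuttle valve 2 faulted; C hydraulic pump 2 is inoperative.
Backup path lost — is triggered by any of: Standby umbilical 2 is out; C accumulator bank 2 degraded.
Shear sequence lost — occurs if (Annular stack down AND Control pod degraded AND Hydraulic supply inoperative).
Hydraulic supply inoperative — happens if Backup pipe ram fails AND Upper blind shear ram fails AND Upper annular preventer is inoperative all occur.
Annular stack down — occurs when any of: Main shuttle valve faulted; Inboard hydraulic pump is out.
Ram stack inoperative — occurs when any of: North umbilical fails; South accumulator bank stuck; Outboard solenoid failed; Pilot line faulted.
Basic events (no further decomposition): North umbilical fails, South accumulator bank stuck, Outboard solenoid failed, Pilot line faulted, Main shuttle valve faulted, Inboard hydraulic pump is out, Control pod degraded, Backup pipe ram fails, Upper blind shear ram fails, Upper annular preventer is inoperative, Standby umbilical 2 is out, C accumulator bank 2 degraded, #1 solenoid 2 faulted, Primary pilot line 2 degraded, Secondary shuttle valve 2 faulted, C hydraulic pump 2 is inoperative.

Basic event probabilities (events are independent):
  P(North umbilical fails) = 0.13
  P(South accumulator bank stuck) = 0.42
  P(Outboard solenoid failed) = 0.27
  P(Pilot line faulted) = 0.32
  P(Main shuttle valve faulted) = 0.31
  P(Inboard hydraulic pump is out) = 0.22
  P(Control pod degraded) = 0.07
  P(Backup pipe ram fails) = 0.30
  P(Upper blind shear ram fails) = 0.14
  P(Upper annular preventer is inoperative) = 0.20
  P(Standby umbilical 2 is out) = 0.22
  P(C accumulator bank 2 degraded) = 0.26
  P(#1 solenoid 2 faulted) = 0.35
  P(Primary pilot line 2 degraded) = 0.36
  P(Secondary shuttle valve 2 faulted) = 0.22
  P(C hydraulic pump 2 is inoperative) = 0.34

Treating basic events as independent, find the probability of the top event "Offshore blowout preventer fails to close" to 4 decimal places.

0.8328

P(Ram stack inoperative) [OR] = 1 − (1−0.13) × (1−0.42) × (1−0.27) × (1−0.32) = 0.749517
P(Annular stack down) [OR] = 1 − (1−0.31) × (1−0.22) = 0.461800
P(Hydraulic supply inoperative) [AND] = 0.30 × 0.14 × 0.20 = 0.008400
P(Shear sequence lost) [AND] = 0.461800 × 0.07 × 0.008400 = 0.000272
P(Backup path lost) [OR] = 1 − (1−0.22) × (1−0.26) = 0.422800
P(Control pod inoperative) [OR] = 1 − (1−0.35) × (1−0.36) × (1−0.22) × (1−0.34) = 0.785843
P(Ram stack 2 down) [AND] = 0.422800 × 0.785843 = 0.332254
P(Offshore blowout preventer fails to close) [OR] = 1 − (1−0.749517) × (1−0.000272) × (1−0.332254) = 0.832786
Rounded to 4 decimal places: P(Offshore blowout preventer fails to close) ≈ 0.8328.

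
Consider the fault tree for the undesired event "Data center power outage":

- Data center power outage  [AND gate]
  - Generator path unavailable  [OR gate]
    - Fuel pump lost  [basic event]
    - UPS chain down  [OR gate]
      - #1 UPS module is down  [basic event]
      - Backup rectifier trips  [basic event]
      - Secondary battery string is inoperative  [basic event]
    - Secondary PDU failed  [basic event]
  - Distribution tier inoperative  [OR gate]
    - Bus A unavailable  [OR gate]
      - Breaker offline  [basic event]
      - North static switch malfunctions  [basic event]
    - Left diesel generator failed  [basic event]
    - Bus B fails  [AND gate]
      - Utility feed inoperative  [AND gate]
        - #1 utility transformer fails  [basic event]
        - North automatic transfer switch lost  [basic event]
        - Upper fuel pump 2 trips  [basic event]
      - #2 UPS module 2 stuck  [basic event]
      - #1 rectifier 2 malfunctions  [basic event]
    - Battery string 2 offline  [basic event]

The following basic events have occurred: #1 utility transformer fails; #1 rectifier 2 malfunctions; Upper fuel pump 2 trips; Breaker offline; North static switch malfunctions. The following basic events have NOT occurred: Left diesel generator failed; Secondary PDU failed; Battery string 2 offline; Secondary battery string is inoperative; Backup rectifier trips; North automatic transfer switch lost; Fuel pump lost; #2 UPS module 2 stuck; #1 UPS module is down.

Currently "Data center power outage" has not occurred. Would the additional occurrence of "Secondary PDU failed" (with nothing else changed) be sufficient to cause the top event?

Counterfactual: set "Secondary PDU failed" to occurred.
UPS chain down [OR]: #1 UPS module is down=not, Backup rectifier trips=not, Secondary battery string is inoperative=not → no input occurs → does not occur.
Generator path unavailable [OR]: Fuel pump lost=not, UPS chain down=not, Secondary PDU failed=occurs → at least one input occurs → occurs.
Bus A unavailable [OR]: Breaker offline=occurs, North static switch malfunctions=occurs → at least one input occurs → occurs.
Utility feed inoperative [AND]: #1 utility transformer fails=occurs, North automatic transfer switch lost=not, Upper fuel pump 2 trips=occurs → not all inputs occur → does not occur.
Bus B fails [AND]: Utility feed inoperative=not, #2 UPS module 2 stuck=not, #1 rectifier 2 malfunctions=occurs → not all inputs occur → does not occur.
Distribution tier inoperative [OR]: Bus A unavailable=occurs, Left diesel generator failed=not, Bus B fails=not, Battery string 2 offline=not → at least one input occurs → occurs.
Data center power outage [AND]: Generator path unavailable=occurs, Distribution tier inoperative=occurs → all inputs occur → occurs.

Yes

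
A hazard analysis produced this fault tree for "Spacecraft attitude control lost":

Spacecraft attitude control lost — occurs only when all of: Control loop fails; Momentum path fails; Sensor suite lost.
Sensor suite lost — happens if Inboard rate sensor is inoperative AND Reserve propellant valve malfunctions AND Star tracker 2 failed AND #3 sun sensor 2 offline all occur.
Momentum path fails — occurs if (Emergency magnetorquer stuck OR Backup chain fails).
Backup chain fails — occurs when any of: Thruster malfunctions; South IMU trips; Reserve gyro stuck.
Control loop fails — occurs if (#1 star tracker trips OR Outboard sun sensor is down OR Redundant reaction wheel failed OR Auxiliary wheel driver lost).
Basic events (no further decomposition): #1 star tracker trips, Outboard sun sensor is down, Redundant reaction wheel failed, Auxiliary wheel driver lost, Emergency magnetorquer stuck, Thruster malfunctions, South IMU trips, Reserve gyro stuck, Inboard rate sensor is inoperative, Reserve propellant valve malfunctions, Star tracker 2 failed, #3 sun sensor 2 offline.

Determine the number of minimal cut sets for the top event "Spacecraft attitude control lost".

16

Control loop fails [OR]: union of children's cut sets → 4 cut set(s).
Backup chain fails [OR]: union of children's cut sets → 3 cut set(s).
Momentum path fails [OR]: union of children's cut sets → 4 cut set(s).
Sensor suite lost [AND]: one cut set from each child combined → 1 × 1 × 1 × 1 = 1 cut set(s).
Spacecraft attitude control lost [AND]: one cut set from each child combined → 4 × 4 × 1 = 16 cut set(s).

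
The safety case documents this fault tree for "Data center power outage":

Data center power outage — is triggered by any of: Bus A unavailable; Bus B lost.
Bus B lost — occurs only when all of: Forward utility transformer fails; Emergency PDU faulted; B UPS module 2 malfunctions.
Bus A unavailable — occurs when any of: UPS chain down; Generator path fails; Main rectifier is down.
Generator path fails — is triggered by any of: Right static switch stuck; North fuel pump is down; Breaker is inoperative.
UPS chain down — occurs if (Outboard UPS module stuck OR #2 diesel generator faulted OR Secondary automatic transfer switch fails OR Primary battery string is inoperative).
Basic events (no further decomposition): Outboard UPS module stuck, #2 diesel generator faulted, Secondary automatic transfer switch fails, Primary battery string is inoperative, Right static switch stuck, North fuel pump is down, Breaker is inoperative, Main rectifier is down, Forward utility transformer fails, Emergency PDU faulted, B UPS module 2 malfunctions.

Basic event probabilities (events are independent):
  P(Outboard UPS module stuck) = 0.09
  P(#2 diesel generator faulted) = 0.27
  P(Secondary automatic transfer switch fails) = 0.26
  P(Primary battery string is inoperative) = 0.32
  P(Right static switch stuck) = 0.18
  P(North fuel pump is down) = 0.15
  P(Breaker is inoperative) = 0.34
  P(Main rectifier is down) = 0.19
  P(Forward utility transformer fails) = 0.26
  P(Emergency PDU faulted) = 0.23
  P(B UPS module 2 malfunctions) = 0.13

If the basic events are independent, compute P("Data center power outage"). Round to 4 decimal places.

P(UPS chain down) [OR] = 1 − (1−0.09) × (1−0.27) × (1−0.26) × (1−0.32) = 0.665724
P(Generator path fails) [OR] = 1 − (1−0.18) × (1−0.15) × (1−0.34) = 0.539980
P(Bus A unavailable) [OR] = 1 − (1−0.665724) × (1−0.539980) × (1−0.19) = 0.875443
P(Bus B lost) [AND] = 0.26 × 0.23 × 0.13 = 0.007774
P(Data center power outage) [OR] = 1 − (1−0.875443) × (1−0.007774) = 0.876411
Rounded to 4 decimal places: P(Data center power outage) ≈ 0.8764.

0.8764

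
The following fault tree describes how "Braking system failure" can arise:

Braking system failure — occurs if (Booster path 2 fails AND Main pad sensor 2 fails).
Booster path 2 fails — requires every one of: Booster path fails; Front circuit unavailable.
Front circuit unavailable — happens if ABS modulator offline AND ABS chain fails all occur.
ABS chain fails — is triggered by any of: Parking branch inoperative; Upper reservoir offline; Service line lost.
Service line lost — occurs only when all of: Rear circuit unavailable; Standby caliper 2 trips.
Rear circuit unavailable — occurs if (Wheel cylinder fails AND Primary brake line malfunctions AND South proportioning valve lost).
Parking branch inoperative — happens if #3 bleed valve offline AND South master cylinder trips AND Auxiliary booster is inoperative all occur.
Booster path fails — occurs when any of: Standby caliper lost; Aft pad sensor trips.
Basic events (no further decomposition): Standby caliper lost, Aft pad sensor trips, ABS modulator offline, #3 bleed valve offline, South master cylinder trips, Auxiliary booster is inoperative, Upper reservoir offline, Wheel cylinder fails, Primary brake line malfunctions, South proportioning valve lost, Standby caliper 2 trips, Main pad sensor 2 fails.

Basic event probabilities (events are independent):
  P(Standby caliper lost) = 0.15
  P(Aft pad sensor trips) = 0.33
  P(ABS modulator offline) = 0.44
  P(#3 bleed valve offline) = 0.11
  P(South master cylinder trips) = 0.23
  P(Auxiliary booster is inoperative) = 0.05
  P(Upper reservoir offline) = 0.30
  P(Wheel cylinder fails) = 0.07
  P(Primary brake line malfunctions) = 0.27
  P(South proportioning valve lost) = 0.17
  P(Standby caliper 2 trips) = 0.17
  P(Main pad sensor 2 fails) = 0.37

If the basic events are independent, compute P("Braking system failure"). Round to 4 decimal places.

0.0211

P(Booster path fails) [OR] = 1 − (1−0.15) × (1−0.33) = 0.430500
P(Parking branch inoperative) [AND] = 0.11 × 0.23 × 0.05 = 0.001265
P(Rear circuit unavailable) [AND] = 0.07 × 0.27 × 0.17 = 0.003213
P(Service line lost) [AND] = 0.003213 × 0.17 = 0.000546
P(ABS chain fails) [OR] = 1 − (1−0.001265) × (1−0.30) × (1−0.000546) = 0.301267
P(Front circuit unavailable) [AND] = 0.44 × 0.301267 = 0.132557
P(Booster path 2 fails) [AND] = 0.430500 × 0.132557 = 0.057066
P(Braking system failure) [AND] = 0.057066 × 0.37 = 0.021114
Rounded to 4 decimal places: P(Braking system failure) ≈ 0.0211.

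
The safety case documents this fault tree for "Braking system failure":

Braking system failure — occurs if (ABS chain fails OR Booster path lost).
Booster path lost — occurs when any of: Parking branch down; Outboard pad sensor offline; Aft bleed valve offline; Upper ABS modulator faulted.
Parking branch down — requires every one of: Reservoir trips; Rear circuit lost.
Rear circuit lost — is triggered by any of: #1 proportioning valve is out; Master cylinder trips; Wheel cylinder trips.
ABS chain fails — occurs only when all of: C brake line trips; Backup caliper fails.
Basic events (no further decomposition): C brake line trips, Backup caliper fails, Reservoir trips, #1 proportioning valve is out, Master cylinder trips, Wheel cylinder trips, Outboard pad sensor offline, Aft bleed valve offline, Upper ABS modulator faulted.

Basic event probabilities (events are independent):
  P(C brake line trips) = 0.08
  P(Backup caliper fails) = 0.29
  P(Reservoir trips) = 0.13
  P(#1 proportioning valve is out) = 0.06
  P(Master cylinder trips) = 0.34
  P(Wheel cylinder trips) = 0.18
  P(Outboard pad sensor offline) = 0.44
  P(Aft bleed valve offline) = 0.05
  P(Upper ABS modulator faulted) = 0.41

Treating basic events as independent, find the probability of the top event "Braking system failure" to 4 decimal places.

P(ABS chain fails) [AND] = 0.08 × 0.29 = 0.023200
P(Rear circuit lost) [OR] = 1 − (1−0.06) × (1−0.34) × (1−0.18) = 0.491272
P(Parking branch down) [AND] = 0.13 × 0.491272 = 0.063865
P(Booster path lost) [OR] = 1 − (1−0.063865) × (1−0.44) × (1−0.05) × (1−0.41) = 0.706166
P(Braking system failure) [OR] = 1 − (1−0.023200) × (1−0.706166) = 0.712983
Rounded to 4 decimal places: P(Braking system failure) ≈ 0.7130.

0.7130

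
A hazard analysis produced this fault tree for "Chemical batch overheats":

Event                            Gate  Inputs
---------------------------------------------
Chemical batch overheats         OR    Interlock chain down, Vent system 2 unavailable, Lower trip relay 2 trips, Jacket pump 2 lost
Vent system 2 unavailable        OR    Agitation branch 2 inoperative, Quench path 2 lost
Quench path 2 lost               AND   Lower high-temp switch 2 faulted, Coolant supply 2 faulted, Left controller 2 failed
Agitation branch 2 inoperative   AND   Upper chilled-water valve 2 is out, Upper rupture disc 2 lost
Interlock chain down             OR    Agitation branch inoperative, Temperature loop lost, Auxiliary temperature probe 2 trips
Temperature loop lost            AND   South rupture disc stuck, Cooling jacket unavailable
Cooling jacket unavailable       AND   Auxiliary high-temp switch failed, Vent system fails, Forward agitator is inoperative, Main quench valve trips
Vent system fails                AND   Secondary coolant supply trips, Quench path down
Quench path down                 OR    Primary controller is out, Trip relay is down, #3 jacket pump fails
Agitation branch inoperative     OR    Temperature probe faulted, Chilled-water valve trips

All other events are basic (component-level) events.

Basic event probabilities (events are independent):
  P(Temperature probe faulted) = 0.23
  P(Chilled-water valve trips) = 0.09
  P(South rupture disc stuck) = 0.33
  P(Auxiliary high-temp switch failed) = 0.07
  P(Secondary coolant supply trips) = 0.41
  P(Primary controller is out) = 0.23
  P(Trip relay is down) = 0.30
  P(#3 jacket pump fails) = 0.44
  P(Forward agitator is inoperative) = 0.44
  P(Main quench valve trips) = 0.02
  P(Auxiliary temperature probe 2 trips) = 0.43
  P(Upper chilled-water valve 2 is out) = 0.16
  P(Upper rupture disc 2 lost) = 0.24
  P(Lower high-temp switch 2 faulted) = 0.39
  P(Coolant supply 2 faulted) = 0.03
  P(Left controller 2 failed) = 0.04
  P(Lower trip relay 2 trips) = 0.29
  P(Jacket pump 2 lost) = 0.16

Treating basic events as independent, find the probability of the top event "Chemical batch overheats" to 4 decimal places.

0.7711

P(Agitation branch inoperative) [OR] = 1 − (1−0.23) × (1−0.09) = 0.299300
P(Quench path down) [OR] = 1 − (1−0.23) × (1−0.30) × (1−0.44) = 0.698160
P(Vent system fails) [AND] = 0.41 × 0.698160 = 0.286246
P(Cooling jacket unavailable) [AND] = 0.07 × 0.286246 × 0.44 × 0.02 = 0.000176
P(Temperature loop lost) [AND] = 0.33 × 0.000176 = 0.000058
P(Interlock chain down) [OR] = 1 − (1−0.299300) × (1−0.000058) × (1−0.43) = 0.600624
P(Agitation branch 2 inoperative) [AND] = 0.16 × 0.24 = 0.038400
P(Quench path 2 lost) [AND] = 0.39 × 0.03 × 0.04 = 0.000468
P(Vent system 2 unavailable) [OR] = 1 − (1−0.038400) × (1−0.000468) = 0.038850
P(Chemical batch overheats) [OR] = 1 − (1−0.600624) × (1−0.038850) × (1−0.29) × (1−0.16) = 0.771066
Rounded to 4 decimal places: P(Chemical batch overheats) ≈ 0.7711.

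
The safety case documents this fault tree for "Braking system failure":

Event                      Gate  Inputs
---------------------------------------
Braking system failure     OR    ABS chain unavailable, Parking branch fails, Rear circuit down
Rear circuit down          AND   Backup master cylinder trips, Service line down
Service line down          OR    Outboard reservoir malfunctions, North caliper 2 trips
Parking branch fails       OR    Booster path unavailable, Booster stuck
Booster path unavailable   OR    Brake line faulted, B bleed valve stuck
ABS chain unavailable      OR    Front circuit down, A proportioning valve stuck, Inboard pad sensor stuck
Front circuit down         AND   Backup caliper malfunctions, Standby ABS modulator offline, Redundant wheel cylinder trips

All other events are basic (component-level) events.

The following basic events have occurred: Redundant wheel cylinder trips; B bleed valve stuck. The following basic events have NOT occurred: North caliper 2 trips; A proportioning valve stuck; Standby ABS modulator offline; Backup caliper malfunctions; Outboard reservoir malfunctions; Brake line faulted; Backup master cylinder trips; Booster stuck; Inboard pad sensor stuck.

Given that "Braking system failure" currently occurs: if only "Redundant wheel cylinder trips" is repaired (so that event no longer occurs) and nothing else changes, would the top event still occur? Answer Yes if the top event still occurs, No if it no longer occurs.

Yes

Counterfactual: set "Redundant wheel cylinder trips" to not occurred.
Front circuit down [AND]: Backup caliper malfunctions=not, Standby ABS modulator offline=not, Redundant wheel cylinder trips=not → not all inputs occur → does not occur.
ABS chain unavailable [OR]: Front circuit down=not, A proportioning valve stuck=not, Inboard pad sensor stuck=not → no input occurs → does not occur.
Booster path unavailable [OR]: Brake line faulted=not, B bleed valve stuck=occurs → at least one input occurs → occurs.
Parking branch fails [OR]: Booster path unavailable=occurs, Booster stuck=not → at least one input occurs → occurs.
Service line down [OR]: Outboard reservoir malfunctions=not, North caliper 2 trips=not → no input occurs → does not occur.
Rear circuit down [AND]: Backup master cylinder trips=not, Service line down=not → not all inputs occur → does not occur.
Braking system failure [OR]: ABS chain unavailable=not, Parking branch fails=occurs, Rear circuit down=not → at least one input occurs → occurs.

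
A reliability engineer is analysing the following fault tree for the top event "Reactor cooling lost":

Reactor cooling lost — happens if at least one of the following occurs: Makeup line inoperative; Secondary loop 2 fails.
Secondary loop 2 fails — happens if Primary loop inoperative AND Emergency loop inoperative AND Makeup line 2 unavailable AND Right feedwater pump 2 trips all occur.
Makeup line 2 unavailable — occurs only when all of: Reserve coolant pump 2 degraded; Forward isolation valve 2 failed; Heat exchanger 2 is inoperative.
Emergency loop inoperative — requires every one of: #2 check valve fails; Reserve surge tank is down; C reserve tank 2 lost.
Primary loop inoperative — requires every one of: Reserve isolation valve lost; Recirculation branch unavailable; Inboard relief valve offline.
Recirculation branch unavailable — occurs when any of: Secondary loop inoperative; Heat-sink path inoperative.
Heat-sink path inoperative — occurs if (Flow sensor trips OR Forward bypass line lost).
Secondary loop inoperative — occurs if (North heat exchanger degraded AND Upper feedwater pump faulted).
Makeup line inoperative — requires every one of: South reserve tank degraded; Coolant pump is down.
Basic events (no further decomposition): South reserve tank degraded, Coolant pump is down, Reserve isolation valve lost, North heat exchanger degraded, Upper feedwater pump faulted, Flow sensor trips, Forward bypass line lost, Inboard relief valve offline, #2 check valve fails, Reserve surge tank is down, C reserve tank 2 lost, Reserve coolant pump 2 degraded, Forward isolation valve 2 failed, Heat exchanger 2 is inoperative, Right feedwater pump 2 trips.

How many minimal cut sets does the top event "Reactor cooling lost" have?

Makeup line inoperative [AND]: one cut set from each child combined → 1 × 1 = 1 cut set(s).
Secondary loop inoperative [AND]: one cut set from each child combined → 1 × 1 = 1 cut set(s).
Heat-sink path inoperative [OR]: union of children's cut sets → 2 cut set(s).
Recirculation branch unavailable [OR]: union of children's cut sets → 3 cut set(s).
Primary loop inoperative [AND]: one cut set from each child combined → 1 × 3 × 1 = 3 cut set(s).
Emergency loop inoperative [AND]: one cut set from each child combined → 1 × 1 × 1 = 1 cut set(s).
Makeup line 2 unavailable [AND]: one cut set from each child combined → 1 × 1 × 1 = 1 cut set(s).
Secondary loop 2 fails [AND]: one cut set from each child combined → 3 × 1 × 1 × 1 = 3 cut set(s).
Reactor cooling lost [OR]: union of children's cut sets → 4 cut set(s).
Minimal cut sets: {Coolant pump is down, South reserve tank degraded}; {#2 check valve fails, C reserve tank 2 lost, Forward isolation valve 2 failed, Heat exchanger 2 is inoperative, Inboard relief valve offline, North heat exchanger degraded, Reserve coolant pump 2 degraded, Reserve isolation valve lost, Reserve surge tank is down, Right feedwater pump 2 trips, Upper feedwater pump faulted}; {#2 check valve fails, C reserve tank 2 lost, Flow sensor trips, Forward isolation valve 2 failed, Heat exchanger 2 is inoperative, Inboard relief valve offline, Reserve coolant pump 2 degraded, Reserve isolation valve lost, Reserve surge tank is down, Right feedwater pump 2 trips}; {#2 check valve fails, C reserve tank 2 lost, Forward bypass line lost, Forward isolation valve 2 failed, Heat exchanger 2 is inoperative, Inboard relief valve offline, Reserve coolant pump 2 degraded, Reserve isolation valve lost, Reserve surge tank is down, Right feedwater pump 2 trips}.

4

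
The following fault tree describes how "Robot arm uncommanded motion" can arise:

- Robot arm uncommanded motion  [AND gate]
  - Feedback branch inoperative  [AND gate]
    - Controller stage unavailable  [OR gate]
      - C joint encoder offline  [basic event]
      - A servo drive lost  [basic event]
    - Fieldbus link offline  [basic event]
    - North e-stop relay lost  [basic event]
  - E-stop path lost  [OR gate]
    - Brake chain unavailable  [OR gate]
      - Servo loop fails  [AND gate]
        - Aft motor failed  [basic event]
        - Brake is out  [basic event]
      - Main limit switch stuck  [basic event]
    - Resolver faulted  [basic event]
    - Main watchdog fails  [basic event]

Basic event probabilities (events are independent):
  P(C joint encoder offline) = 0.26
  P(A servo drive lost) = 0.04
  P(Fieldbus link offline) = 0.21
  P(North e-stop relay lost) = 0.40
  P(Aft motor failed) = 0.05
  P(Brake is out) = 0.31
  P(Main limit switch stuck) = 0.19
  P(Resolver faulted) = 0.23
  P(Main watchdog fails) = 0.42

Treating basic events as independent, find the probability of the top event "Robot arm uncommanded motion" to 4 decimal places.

P(Controller stage unavailable) [OR] = 1 − (1−0.26) × (1−0.04) = 0.289600
P(Feedback branch inoperative) [AND] = 0.289600 × 0.21 × 0.40 = 0.024326
P(Servo loop fails) [AND] = 0.05 × 0.31 = 0.015500
P(Brake chain unavailable) [OR] = 1 − (1−0.015500) × (1−0.19) = 0.202555
P(E-stop path lost) [OR] = 1 − (1−0.202555) × (1−0.23) × (1−0.42) = 0.643861
P(Robot arm uncommanded motion) [AND] = 0.024326 × 0.643861 = 0.015663
Rounded to 4 decimal places: P(Robot arm uncommanded motion) ≈ 0.0157.

0.0157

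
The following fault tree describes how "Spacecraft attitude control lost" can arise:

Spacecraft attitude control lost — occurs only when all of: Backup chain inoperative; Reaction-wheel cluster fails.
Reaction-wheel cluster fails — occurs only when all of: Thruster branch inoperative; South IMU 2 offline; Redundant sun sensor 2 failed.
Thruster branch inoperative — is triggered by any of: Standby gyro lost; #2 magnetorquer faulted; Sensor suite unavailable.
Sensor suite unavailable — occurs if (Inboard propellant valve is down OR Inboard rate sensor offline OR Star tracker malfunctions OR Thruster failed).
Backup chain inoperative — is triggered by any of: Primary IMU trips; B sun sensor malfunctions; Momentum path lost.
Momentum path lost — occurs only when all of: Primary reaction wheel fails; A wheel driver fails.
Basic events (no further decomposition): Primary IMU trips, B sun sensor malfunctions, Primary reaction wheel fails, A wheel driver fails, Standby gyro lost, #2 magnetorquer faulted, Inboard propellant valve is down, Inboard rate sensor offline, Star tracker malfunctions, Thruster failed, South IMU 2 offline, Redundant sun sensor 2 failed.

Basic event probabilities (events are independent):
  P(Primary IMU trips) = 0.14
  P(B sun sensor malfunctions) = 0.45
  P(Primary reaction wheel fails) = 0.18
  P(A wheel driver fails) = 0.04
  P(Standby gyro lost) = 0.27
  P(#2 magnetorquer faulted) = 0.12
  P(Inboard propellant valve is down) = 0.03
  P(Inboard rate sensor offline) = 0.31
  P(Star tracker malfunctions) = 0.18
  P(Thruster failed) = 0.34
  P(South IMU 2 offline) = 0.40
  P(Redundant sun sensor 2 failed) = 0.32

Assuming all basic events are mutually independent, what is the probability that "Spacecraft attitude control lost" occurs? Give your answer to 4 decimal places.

P(Momentum path lost) [AND] = 0.18 × 0.04 = 0.007200
P(Backup chain inoperative) [OR] = 1 − (1−0.14) × (1−0.45) × (1−0.007200) = 0.530406
P(Sensor suite unavailable) [OR] = 1 − (1−0.03) × (1−0.31) × (1−0.18) × (1−0.34) = 0.637775
P(Thruster branch inoperative) [OR] = 1 − (1−0.27) × (1−0.12) × (1−0.637775) = 0.767307
P(Reaction-wheel cluster fails) [AND] = 0.767307 × 0.40 × 0.32 = 0.098215
P(Spacecraft attitude control lost) [AND] = 0.530406 × 0.098215 = 0.052094
Rounded to 4 decimal places: P(Spacecraft attitude control lost) ≈ 0.0521.

0.0521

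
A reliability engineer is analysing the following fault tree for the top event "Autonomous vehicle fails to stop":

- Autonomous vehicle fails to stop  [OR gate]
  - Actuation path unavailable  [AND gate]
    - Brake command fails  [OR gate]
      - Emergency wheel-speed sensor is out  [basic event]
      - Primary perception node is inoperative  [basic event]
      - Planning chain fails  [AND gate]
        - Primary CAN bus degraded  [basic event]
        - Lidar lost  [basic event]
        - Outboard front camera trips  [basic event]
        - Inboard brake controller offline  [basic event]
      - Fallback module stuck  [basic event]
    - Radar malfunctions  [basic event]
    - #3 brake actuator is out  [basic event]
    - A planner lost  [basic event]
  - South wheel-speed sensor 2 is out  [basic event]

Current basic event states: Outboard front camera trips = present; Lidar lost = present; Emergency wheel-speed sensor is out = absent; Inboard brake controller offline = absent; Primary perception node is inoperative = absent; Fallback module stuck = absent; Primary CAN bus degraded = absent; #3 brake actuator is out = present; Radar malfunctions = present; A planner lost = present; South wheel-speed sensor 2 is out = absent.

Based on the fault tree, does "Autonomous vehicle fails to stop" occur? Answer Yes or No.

No

Planning chain fails [AND]: Primary CAN bus degraded=not, Lidar lost=occurs, Outboard front camera trips=occurs, Inboard brake controller offline=not → not all inputs occur → does not occur.
Brake command fails [OR]: Emergency wheel-speed sensor is out=not, Primary perception node is inoperative=not, Planning chain fails=not, Fallback module stuck=not → no input occurs → does not occur.
Actuation path unavailable [AND]: Brake command fails=not, Radar malfunctions=occurs, #3 brake actuator is out=occurs, A planner lost=occurs → not all inputs occur → does not occur.
Autonomous vehicle fails to stop [OR]: Actuation path unavailable=not, South wheel-speed sensor 2 is out=not → no input occurs → does not occur.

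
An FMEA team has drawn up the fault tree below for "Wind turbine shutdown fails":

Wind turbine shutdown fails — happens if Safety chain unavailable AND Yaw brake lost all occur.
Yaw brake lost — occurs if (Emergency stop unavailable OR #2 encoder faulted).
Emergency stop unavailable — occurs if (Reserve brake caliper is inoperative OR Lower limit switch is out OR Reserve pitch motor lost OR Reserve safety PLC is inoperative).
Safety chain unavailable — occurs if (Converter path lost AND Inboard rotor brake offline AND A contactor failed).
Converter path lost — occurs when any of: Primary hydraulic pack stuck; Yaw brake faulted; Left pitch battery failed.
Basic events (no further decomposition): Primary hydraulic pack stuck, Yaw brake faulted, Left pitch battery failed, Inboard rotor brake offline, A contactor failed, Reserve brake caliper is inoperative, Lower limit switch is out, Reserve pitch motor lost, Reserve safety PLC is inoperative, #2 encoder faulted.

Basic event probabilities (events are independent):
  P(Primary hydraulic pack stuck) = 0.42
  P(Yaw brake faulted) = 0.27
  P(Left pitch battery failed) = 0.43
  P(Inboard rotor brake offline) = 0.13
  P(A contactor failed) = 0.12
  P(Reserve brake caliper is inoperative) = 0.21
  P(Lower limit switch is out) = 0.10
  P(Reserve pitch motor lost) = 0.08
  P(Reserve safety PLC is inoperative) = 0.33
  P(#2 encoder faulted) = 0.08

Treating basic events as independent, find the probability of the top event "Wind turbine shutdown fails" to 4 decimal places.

0.0071

P(Converter path lost) [OR] = 1 − (1−0.42) × (1−0.27) × (1−0.43) = 0.758662
P(Safety chain unavailable) [AND] = 0.758662 × 0.13 × 0.12 = 0.011835
P(Emergency stop unavailable) [OR] = 1 − (1−0.21) × (1−0.10) × (1−0.08) × (1−0.33) = 0.561740
P(Yaw brake lost) [OR] = 1 − (1−0.561740) × (1−0.08) = 0.596801
P(Wind turbine shutdown fails) [AND] = 0.011835 × 0.596801 = 0.007063
Rounded to 4 decimal places: P(Wind turbine shutdown fails) ≈ 0.0071.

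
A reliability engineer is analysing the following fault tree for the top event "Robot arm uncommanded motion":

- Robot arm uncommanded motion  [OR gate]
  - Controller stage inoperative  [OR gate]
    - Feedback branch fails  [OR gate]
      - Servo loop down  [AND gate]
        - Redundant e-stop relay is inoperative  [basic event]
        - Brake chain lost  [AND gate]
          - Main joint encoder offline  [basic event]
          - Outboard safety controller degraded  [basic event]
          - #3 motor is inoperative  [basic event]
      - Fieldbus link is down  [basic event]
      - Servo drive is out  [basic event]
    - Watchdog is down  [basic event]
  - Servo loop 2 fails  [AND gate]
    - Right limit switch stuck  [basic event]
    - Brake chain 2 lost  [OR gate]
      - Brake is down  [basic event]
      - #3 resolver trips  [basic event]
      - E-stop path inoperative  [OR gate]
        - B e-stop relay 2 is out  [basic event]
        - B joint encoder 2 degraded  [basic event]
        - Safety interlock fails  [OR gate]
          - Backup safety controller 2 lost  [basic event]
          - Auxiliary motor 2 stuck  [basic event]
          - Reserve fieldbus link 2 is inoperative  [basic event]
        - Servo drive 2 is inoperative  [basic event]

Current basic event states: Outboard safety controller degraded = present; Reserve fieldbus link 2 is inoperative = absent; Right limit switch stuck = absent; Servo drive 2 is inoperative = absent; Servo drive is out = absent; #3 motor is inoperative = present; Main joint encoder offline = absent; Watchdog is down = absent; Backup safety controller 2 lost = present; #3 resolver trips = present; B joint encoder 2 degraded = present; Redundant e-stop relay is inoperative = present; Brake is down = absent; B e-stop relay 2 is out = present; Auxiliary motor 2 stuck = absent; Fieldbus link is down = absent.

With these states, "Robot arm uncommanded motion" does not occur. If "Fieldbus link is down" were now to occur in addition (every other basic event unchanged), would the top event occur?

Counterfactual: set "Fieldbus link is down" to occurred.
Brake chain lost [AND]: Main joint encoder offline=not, Outboard safety controller degraded=occurs, #3 motor is inoperative=occurs → not all inputs occur → does not occur.
Servo loop down [AND]: Redundant e-stop relay is inoperative=occurs, Brake chain lost=not → not all inputs occur → does not occur.
Feedback branch fails [OR]: Servo loop down=not, Fieldbus link is down=occurs, Servo drive is out=not → at least one input occurs → occurs.
Controller stage inoperative [OR]: Feedback branch fails=occurs, Watchdog is down=not → at least one input occurs → occurs.
Safety interlock fails [OR]: Backup safety controller 2 lost=occurs, Auxiliary motor 2 stuck=not, Reserve fieldbus link 2 is inoperative=not → at least one input occurs → occurs.
E-stop path inoperative [OR]: B e-stop relay 2 is out=occurs, B joint encoder 2 degraded=occurs, Safety interlock fails=occurs, Servo drive 2 is inoperative=not → at least one input occurs → occurs.
Brake chain 2 lost [OR]: Brake is down=not, #3 resolver trips=occurs, E-stop path inoperative=occurs → at least one input occurs → occurs.
Servo loop 2 fails [AND]: Right limit switch stuck=not, Brake chain 2 lost=occurs → not all inputs occur → does not occur.
Robot arm uncommanded motion [OR]: Controller stage inoperative=occurs, Servo loop 2 fails=not → at least one input occurs → occurs.

Yes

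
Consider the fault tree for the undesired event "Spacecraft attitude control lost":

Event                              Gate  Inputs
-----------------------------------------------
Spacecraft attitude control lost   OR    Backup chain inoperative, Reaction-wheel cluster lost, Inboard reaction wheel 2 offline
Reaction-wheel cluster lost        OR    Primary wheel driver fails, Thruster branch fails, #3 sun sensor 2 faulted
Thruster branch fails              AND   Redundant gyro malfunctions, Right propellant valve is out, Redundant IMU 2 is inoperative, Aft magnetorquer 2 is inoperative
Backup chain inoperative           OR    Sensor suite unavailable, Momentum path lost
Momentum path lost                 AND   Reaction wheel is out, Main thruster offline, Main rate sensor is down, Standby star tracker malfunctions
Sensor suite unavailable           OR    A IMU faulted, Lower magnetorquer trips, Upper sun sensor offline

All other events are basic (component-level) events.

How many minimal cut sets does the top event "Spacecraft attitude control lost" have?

Sensor suite unavailable [OR]: union of children's cut sets → 3 cut set(s).
Momentum path lost [AND]: one cut set from each child combined → 1 × 1 × 1 × 1 = 1 cut set(s).
Backup chain inoperative [OR]: union of children's cut sets → 4 cut set(s).
Thruster branch fails [AND]: one cut set from each child combined → 1 × 1 × 1 × 1 = 1 cut set(s).
Reaction-wheel cluster lost [OR]: union of children's cut sets → 3 cut set(s).
Spacecraft attitude control lost [OR]: union of children's cut sets → 8 cut set(s).
Minimal cut sets: {A IMU faulted}; {Lower magnetorquer trips}; {Upper sun sensor offline}; {Main rate sensor is down, Main thruster offline, Reaction wheel is out, Standby star tracker malfunctions}; {Primary wheel driver fails}; {Aft magnetorquer 2 is inoperative, Redundant IMU 2 is inoperative, Redundant gyro malfunctions, Right propellant valve is out}; {#3 sun sensor 2 faulted}; {Inboard reaction wheel 2 offline}.

8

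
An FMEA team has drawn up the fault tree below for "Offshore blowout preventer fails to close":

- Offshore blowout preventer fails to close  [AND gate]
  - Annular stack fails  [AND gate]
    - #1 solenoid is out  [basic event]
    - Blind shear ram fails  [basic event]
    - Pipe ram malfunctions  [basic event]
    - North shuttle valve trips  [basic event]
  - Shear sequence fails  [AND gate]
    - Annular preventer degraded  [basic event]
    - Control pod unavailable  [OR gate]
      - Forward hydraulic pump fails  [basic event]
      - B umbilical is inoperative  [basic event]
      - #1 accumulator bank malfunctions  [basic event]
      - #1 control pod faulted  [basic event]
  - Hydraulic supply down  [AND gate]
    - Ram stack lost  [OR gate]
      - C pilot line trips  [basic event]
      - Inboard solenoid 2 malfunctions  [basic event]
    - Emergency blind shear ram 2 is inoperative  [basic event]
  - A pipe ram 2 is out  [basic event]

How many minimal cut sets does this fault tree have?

Annular stack fails [AND]: one cut set from each child combined → 1 × 1 × 1 × 1 = 1 cut set(s).
Control pod unavailable [OR]: union of children's cut sets → 4 cut set(s).
Shear sequence fails [AND]: one cut set from each child combined → 1 × 4 = 4 cut set(s).
Ram stack lost [OR]: union of children's cut sets → 2 cut set(s).
Hydraulic supply down [AND]: one cut set from each child combined → 2 × 1 = 2 cut set(s).
Offshore blowout preventer fails to close [AND]: one cut set from each child combined → 1 × 4 × 2 × 1 = 8 cut set(s).
Minimal cut sets: {#1 solenoid is out, A pipe ram 2 is out, Annular preventer degraded, Blind shear ram fails, C pilot line trips, Emergency blind shear ram 2 is inoperative, Forward hydraulic pump fails, North shuttle valve trips, Pipe ram malfunctions}; {#1 solenoid is out, A pipe ram 2 is out, Annular preventer degraded, Blind shear ram fails, Emergency blind shear ram 2 is inoperative, Forward hydraulic pump fails, Inboard solenoid 2 malfunctions, North shuttle valve trips, Pipe ram malfunctions}; {#1 solenoid is out, A pipe ram 2 is out, Annular preventer degraded, B umbilical is inoperative, Blind shear ram fails, C pilot line trips, Emergency blind shear ram 2 is inoperative, North shuttle valve trips, Pipe ram malfunctions}; {#1 solenoid is out, A pipe ram 2 is out, Annular preventer degraded, B umbilical is inoperative, Blind shear ram fails, Emergency blind shear ram 2 is inoperative, Inboard solenoid 2 malfunctions, North shuttle valve trips, Pipe ram malfunctions}; {#1 accumulator bank malfunctions, #1 solenoid is out, A pipe ram 2 is out, Annular preventer degraded, Blind shear ram fails, C pilot line trips, Emergency blind shear ram 2 is inoperative, North shuttle valve trips, Pipe ram malfunctions}; {#1 accumulator bank malfunctions, #1 solenoid is out, A pipe ram 2 is out, Annular preventer degraded, Blind shear ram fails, Emergency blind shear ram 2 is inoperative, Inboard solenoid 2 malfunctions, North shuttle valve trips, Pipe ram malfunctions}; {#1 control pod faulted, #1 solenoid is out, A pipe ram 2 is out, Annular preventer degraded, Blind shear ram fails, C pilot line trips, Emergency blind shear ram 2 is inoperative, North shuttle valve trips, Pipe ram malfunctions}; {#1 control pod faulted, #1 solenoid is out, A pipe ram 2 is out, Annular preventer degraded, Blind shear ram fails, Emergency blind shear ram 2 is inoperative, Inboard solenoid 2 malfunctions, North shuttle valve trips, Pipe ram malfunctions}.

8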